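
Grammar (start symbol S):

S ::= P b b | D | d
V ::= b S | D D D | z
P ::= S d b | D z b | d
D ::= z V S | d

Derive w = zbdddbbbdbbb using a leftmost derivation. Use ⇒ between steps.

S ⇒ Pbb   [S ::= P b b]
Pbb ⇒ Sdbbb   [P ::= S d b]
Sdbbb ⇒ Pbbdbbb   [S ::= P b b]
Pbbdbbb ⇒ Sdbbbdbbb   [P ::= S d b]
Sdbbbdbbb ⇒ Ddbbbdbbb   [S ::= D]
Ddbbbdbbb ⇒ zVSdbbbdbbb   [D ::= z V S]
zVSdbbbdbbb ⇒ zbSSdbbbdbbb   [V ::= b S]
zbSSdbbbdbbb ⇒ zbdSdbbbdbbb   [S ::= d]
zbdSdbbbdbbb ⇒ zbdddbbbdbbb   [S ::= d]

S ⇒ Pbb ⇒ Sdbbb ⇒ Pbbdbbb ⇒ Sdbbbdbbb ⇒ Ddbbbdbbb ⇒ zVSdbbbdbbb ⇒ zbSSdbbbdbbb ⇒ zbdSdbbbdbbb ⇒ zbdddbbbdbbb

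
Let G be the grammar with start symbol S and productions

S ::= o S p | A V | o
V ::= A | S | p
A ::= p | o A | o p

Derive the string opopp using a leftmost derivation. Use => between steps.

S => AV => opV => opS => opAV => opopV => opopp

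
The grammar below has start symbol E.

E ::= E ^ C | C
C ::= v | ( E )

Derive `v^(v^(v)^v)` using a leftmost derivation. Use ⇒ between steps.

E ⇒ E^C   [E ::= E ^ C]
E^C ⇒ C^C   [E ::= C]
C^C ⇒ v^C   [C ::= v]
v^C ⇒ v^(E)   [C ::= ( E )]
v^(E) ⇒ v^(E^C)   [E ::= E ^ C]
v^(E^C) ⇒ v^(E^C^C)   [E ::= E ^ C]
v^(E^C^C) ⇒ v^(C^C^C)   [E ::= C]
v^(C^C^C) ⇒ v^(v^C^C)   [C ::= v]
v^(v^C^C) ⇒ v^(v^(E)^C)   [C ::= ( E )]
v^(v^(E)^C) ⇒ v^(v^(C)^C)   [E ::= C]
v^(v^(C)^C) ⇒ v^(v^(v)^C)   [C ::= v]
v^(v^(v)^C) ⇒ v^(v^(v)^v)   [C ::= v]

E ⇒ E^C ⇒ C^C ⇒ v^C ⇒ v^(E) ⇒ v^(E^C) ⇒ v^(E^C^C) ⇒ v^(C^C^C) ⇒ v^(v^C^C) ⇒ v^(v^(E)^C) ⇒ v^(v^(C)^C) ⇒ v^(v^(v)^C) ⇒ v^(v^(v)^v)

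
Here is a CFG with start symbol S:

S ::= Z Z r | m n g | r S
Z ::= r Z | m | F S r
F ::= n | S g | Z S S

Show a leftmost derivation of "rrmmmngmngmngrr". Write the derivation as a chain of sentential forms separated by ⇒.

S ⇒ rS ⇒ rrS ⇒ rrZZr ⇒ rrmZr ⇒ rrmFSrr ⇒ rrmZSSSrr ⇒ rrmmSSSrr ⇒ rrmmmngSSrr ⇒ rrmmmngmngSrr ⇒ rrmmmngmngmngrr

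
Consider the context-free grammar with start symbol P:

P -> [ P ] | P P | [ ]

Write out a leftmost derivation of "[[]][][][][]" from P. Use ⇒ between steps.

P⇒PP⇒PPP⇒PPPP⇒PPPPP⇒[P]PPPP⇒[[]]PPPP⇒[[]][]PPP⇒[[]][][]PP⇒[[]][][][]P⇒[[]][][][][]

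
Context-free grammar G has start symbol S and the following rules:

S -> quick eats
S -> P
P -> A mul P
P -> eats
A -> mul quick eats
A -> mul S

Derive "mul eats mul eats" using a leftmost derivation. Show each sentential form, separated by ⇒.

S ⇒ P ⇒ A mul P ⇒ mul S mul P ⇒ mul P mul P ⇒ mul eats mul P ⇒ mul eats mul eats

S ⇒ P   [S -> P]
P ⇒ A mul P   [P -> A mul P]
A mul P ⇒ mul S mul P   [A -> mul S]
mul S mul P ⇒ mul P mul P   [S -> P]
mul P mul P ⇒ mul eats mul P   [P -> eats]
mul eats mul P ⇒ mul eats mul eats   [P -> eats]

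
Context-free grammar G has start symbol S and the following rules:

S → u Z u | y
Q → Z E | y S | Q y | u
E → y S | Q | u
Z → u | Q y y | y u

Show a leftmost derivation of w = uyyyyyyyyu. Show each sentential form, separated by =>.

S => uZu   [S → u Z u]
uZu => uQyyu   [Z → Q y y]
uQyyu => uZEyyu   [Q → Z E]
uZEyyu => uQyyEyyu   [Z → Q y y]
uQyyEyyu => uySyyEyyu   [Q → y S]
uySyyEyyu => uyyyyEyyu   [S → y]
uyyyyEyyu => uyyyyySyyu   [E → y S]
uyyyyySyyu => uyyyyyyyyu   [S → y]

S => uZu => uQyyu => uZEyyu => uQyyEyyu => uySyyEyyu => uyyyyEyyu => uyyyyySyyu => uyyyyyyyyu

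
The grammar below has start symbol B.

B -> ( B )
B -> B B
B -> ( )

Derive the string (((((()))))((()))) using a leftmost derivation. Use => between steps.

B => (B)   [B -> ( B )]
(B) => (BB)   [B -> B B]
(BB) => ((B)B)   [B -> ( B )]
((B)B) => (((B))B)   [B -> ( B )]
(((B))B) => ((((B)))B)   [B -> ( B )]
((((B)))B) => (((((B))))B)   [B -> ( B )]
(((((B))))B) => (((((()))))B)   [B -> ( )]
(((((()))))B) => (((((()))))(B))   [B -> ( B )]
(((((()))))(B)) => (((((()))))((B)))   [B -> ( B )]
(((((()))))((B))) => (((((()))))((())))   [B -> ( )]

B=>(B)=>(BB)=>((B)B)=>(((B))B)=>((((B)))B)=>(((((B))))B)=>(((((()))))B)=>(((((()))))(B))=>(((((()))))((B)))=>(((((()))))((())))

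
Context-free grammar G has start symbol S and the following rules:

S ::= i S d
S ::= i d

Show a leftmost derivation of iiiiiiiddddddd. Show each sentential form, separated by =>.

S => iSd   [S ::= i S d]
iSd => iiSdd   [S ::= i S d]
iiSdd => iiiSddd   [S ::= i S d]
iiiSddd => iiiiSdddd   [S ::= i S d]
iiiiSdddd => iiiiiSddddd   [S ::= i S d]
iiiiiSddddd => iiiiiiSdddddd   [S ::= i S d]
iiiiiiSdddddd => iiiiiiiddddddd   [S ::= i d]

S => iSd => iiSdd => iiiSddd => iiiiSdddd => iiiiiSddddd => iiiiiiSdddddd => iiiiiiiddddddd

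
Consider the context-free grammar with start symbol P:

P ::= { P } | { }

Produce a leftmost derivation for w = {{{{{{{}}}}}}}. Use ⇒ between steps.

P ⇒ {P} ⇒ {{P}} ⇒ {{{P}}} ⇒ {{{{P}}}} ⇒ {{{{{P}}}}} ⇒ {{{{{{P}}}}}} ⇒ {{{{{{{}}}}}}}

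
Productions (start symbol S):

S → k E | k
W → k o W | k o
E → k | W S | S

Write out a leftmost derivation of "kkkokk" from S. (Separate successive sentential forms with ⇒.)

S ⇒ kE ⇒ kS ⇒ kkE ⇒ kkWS ⇒ kkkoS ⇒ kkkokE ⇒ kkkokk

S ⇒ kE   [S → k E]
kE ⇒ kS   [E → S]
kS ⇒ kkE   [S → k E]
kkE ⇒ kkWS   [E → W S]
kkWS ⇒ kkkoS   [W → k o]
kkkoS ⇒ kkkokE   [S → k E]
kkkokE ⇒ kkkokk   [E → k]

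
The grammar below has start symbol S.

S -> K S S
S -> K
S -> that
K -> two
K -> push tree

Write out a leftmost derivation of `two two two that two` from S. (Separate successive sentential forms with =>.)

S => K S S => two S S => two K S S S => two two S S S => two two K S S => two two two S S => two two two that S => two two two that K => two two two that two

S => K S S   [S -> K S S]
K S S => two S S   [K -> two]
two S S => two K S S S   [S -> K S S]
two K S S S => two two S S S   [K -> two]
two two S S S => two two K S S   [S -> K]
two two K S S => two two two S S   [K -> two]
two two two S S => two two two that S   [S -> that]
two two two that S => two two two that K   [S -> K]
two two two that K => two two two that two   [K -> two]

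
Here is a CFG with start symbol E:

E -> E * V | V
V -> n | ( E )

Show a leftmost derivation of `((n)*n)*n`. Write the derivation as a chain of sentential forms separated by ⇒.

E ⇒ E*V ⇒ V*V ⇒ (E)*V ⇒ (E*V)*V ⇒ (V*V)*V ⇒ ((E)*V)*V ⇒ ((V)*V)*V ⇒ ((n)*V)*V ⇒ ((n)*n)*V ⇒ ((n)*n)*n

E ⇒ E*V   [E -> E * V]
E*V ⇒ V*V   [E -> V]
V*V ⇒ (E)*V   [V -> ( E )]
(E)*V ⇒ (E*V)*V   [E -> E * V]
(E*V)*V ⇒ (V*V)*V   [E -> V]
(V*V)*V ⇒ ((E)*V)*V   [V -> ( E )]
((E)*V)*V ⇒ ((V)*V)*V   [E -> V]
((V)*V)*V ⇒ ((n)*V)*V   [V -> n]
((n)*V)*V ⇒ ((n)*n)*V   [V -> n]
((n)*n)*V ⇒ ((n)*n)*n   [V -> n]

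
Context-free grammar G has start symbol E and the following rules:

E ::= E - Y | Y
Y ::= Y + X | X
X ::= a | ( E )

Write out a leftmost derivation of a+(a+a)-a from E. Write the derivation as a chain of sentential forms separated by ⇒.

E ⇒ E-Y   [E ::= E - Y]
E-Y ⇒ Y-Y   [E ::= Y]
Y-Y ⇒ Y+X-Y   [Y ::= Y + X]
Y+X-Y ⇒ X+X-Y   [Y ::= X]
X+X-Y ⇒ a+X-Y   [X ::= a]
a+X-Y ⇒ a+(E)-Y   [X ::= ( E )]
a+(E)-Y ⇒ a+(Y)-Y   [E ::= Y]
a+(Y)-Y ⇒ a+(Y+X)-Y   [Y ::= Y + X]
a+(Y+X)-Y ⇒ a+(X+X)-Y   [Y ::= X]
a+(X+X)-Y ⇒ a+(a+X)-Y   [X ::= a]
a+(a+X)-Y ⇒ a+(a+a)-Y   [X ::= a]
a+(a+a)-Y ⇒ a+(a+a)-X   [Y ::= X]
a+(a+a)-X ⇒ a+(a+a)-a   [X ::= a]

E⇒E-Y⇒Y-Y⇒Y+X-Y⇒X+X-Y⇒a+X-Y⇒a+(E)-Y⇒a+(Y)-Y⇒a+(Y+X)-Y⇒a+(X+X)-Y⇒a+(a+X)-Y⇒a+(a+a)-Y⇒a+(a+a)-X⇒a+(a+a)-a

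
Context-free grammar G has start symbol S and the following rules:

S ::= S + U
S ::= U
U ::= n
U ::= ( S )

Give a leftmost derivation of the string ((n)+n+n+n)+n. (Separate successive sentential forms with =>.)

S=>S+U=>U+U=>(S)+U=>(S+U)+U=>(S+U+U)+U=>(S+U+U+U)+U=>(U+U+U+U)+U=>((S)+U+U+U)+U=>((U)+U+U+U)+U=>((n)+U+U+U)+U=>((n)+n+U+U)+U=>((n)+n+n+U)+U=>((n)+n+n+n)+U=>((n)+n+n+n)+n

S => S+U   [S ::= S + U]
S+U => U+U   [S ::= U]
U+U => (S)+U   [U ::= ( S )]
(S)+U => (S+U)+U   [S ::= S + U]
(S+U)+U => (S+U+U)+U   [S ::= S + U]
(S+U+U)+U => (S+U+U+U)+U   [S ::= S + U]
(S+U+U+U)+U => (U+U+U+U)+U   [S ::= U]
(U+U+U+U)+U => ((S)+U+U+U)+U   [U ::= ( S )]
((S)+U+U+U)+U => ((U)+U+U+U)+U   [S ::= U]
((U)+U+U+U)+U => ((n)+U+U+U)+U   [U ::= n]
((n)+U+U+U)+U => ((n)+n+U+U)+U   [U ::= n]
((n)+n+U+U)+U => ((n)+n+n+U)+U   [U ::= n]
((n)+n+n+U)+U => ((n)+n+n+n)+U   [U ::= n]
((n)+n+n+n)+U => ((n)+n+n+n)+n   [U ::= n]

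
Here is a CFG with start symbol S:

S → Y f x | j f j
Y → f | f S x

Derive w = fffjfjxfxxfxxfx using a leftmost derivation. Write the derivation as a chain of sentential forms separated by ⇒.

S⇒Yfx⇒fSxfx⇒fYfxxfx⇒ffSxfxxfx⇒ffYfxxfxxfx⇒fffSxfxxfxxfx⇒fffjfjxfxxfxxfx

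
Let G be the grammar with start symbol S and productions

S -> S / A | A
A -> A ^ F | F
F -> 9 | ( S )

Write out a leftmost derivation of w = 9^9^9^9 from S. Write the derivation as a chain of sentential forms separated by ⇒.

S⇒A⇒A^F⇒A^F^F⇒A^F^F^F⇒F^F^F^F⇒9^F^F^F⇒9^9^F^F⇒9^9^9^F⇒9^9^9^9

S ⇒ A   [S -> A]
A ⇒ A^F   [A -> A ^ F]
A^F ⇒ A^F^F   [A -> A ^ F]
A^F^F ⇒ A^F^F^F   [A -> A ^ F]
A^F^F^F ⇒ F^F^F^F   [A -> F]
F^F^F^F ⇒ 9^F^F^F   [F -> 9]
9^F^F^F ⇒ 9^9^F^F   [F -> 9]
9^9^F^F ⇒ 9^9^9^F   [F -> 9]
9^9^9^F ⇒ 9^9^9^9   [F -> 9]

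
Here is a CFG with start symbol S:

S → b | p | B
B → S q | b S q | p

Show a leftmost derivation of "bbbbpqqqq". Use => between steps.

S=>B=>bSq=>bBq=>bbSqq=>bbBqq=>bbbSqqq=>bbbBqqq=>bbbbSqqqq=>bbbbpqqqq

S => B   [S → B]
B => bSq   [B → b S q]
bSq => bBq   [S → B]
bBq => bbSqq   [B → b S q]
bbSqq => bbBqq   [S → B]
bbBqq => bbbSqqq   [B → b S q]
bbbSqqq => bbbBqqq   [S → B]
bbbBqqq => bbbbSqqqq   [B → b S q]
bbbbSqqqq => bbbbpqqqq   [S → p]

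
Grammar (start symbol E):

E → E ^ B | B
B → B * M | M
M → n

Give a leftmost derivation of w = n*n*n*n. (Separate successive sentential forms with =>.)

E => B => B*M => B*M*M => B*M*M*M => M*M*M*M => n*M*M*M => n*n*M*M => n*n*n*M => n*n*n*n

E => B   [E → B]
B => B*M   [B → B * M]
B*M => B*M*M   [B → B * M]
B*M*M => B*M*M*M   [B → B * M]
B*M*M*M => M*M*M*M   [B → M]
M*M*M*M => n*M*M*M   [M → n]
n*M*M*M => n*n*M*M   [M → n]
n*n*M*M => n*n*n*M   [M → n]
n*n*n*M => n*n*n*n   [M → n]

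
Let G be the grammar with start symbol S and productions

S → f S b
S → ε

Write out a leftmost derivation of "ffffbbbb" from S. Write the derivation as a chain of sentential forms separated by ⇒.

S⇒fSb⇒ffSbb⇒fffSbbb⇒ffffSbbbb⇒ffffbbbb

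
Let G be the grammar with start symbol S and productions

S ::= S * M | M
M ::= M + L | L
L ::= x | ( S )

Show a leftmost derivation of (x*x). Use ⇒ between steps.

S ⇒ M ⇒ L ⇒ (S) ⇒ (S*M) ⇒ (M*M) ⇒ (L*M) ⇒ (x*M) ⇒ (x*L) ⇒ (x*x)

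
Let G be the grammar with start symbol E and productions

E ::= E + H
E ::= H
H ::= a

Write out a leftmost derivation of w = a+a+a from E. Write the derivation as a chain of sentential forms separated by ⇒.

E⇒E+H⇒E+H+H⇒H+H+H⇒a+H+H⇒a+a+H⇒a+a+a

E ⇒ E+H   [E ::= E + H]
E+H ⇒ E+H+H   [E ::= E + H]
E+H+H ⇒ H+H+H   [E ::= H]
H+H+H ⇒ a+H+H   [H ::= a]
a+H+H ⇒ a+a+H   [H ::= a]
a+a+H ⇒ a+a+a   [H ::= a]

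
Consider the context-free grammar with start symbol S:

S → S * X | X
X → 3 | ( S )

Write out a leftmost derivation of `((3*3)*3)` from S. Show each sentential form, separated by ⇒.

S ⇒ X ⇒ (S) ⇒ (S*X) ⇒ (X*X) ⇒ ((S)*X) ⇒ ((S*X)*X) ⇒ ((X*X)*X) ⇒ ((3*X)*X) ⇒ ((3*3)*X) ⇒ ((3*3)*3)

S ⇒ X   [S → X]
X ⇒ (S)   [X → ( S )]
(S) ⇒ (S*X)   [S → S * X]
(S*X) ⇒ (X*X)   [S → X]
(X*X) ⇒ ((S)*X)   [X → ( S )]
((S)*X) ⇒ ((S*X)*X)   [S → S * X]
((S*X)*X) ⇒ ((X*X)*X)   [S → X]
((X*X)*X) ⇒ ((3*X)*X)   [X → 3]
((3*X)*X) ⇒ ((3*3)*X)   [X → 3]
((3*3)*X) ⇒ ((3*3)*3)   [X → 3]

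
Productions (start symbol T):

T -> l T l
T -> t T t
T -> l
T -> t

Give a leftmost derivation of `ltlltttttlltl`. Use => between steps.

T => lTl => ltTtl => ltlTltl => ltllTlltl => ltlltTtlltl => ltllttTttlltl => ltlltttttlltl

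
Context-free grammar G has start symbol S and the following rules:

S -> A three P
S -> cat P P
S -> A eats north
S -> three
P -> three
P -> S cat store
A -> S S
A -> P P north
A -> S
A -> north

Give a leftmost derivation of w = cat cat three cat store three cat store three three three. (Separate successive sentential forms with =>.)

S => A three P => S three P => cat P P three P => cat S cat store P three P => cat cat P P cat store P three P => cat cat S cat store P cat store P three P => cat cat three cat store P cat store P three P => cat cat three cat store three cat store P three P => cat cat three cat store three cat store three three P => cat cat three cat store three cat store three three three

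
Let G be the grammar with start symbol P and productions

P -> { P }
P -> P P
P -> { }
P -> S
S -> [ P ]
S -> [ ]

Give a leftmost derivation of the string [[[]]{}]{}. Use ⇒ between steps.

P ⇒ PP   [P -> P P]
PP ⇒ SP   [P -> S]
SP ⇒ [P]P   [S -> [ P ]]
[P]P ⇒ [PP]P   [P -> P P]
[PP]P ⇒ [SP]P   [P -> S]
[SP]P ⇒ [[P]P]P   [S -> [ P ]]
[[P]P]P ⇒ [[S]P]P   [P -> S]
[[S]P]P ⇒ [[[]]P]P   [S -> [ ]]
[[[]]P]P ⇒ [[[]]{}]P   [P -> { }]
[[[]]{}]P ⇒ [[[]]{}]{}   [P -> { }]

P ⇒ PP ⇒ SP ⇒ [P]P ⇒ [PP]P ⇒ [SP]P ⇒ [[P]P]P ⇒ [[S]P]P ⇒ [[[]]P]P ⇒ [[[]]{}]P ⇒ [[[]]{}]{}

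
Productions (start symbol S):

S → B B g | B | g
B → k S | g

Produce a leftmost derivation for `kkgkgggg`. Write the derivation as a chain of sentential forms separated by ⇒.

S ⇒ B   [S → B]
B ⇒ kS   [B → k S]
kS ⇒ kB   [S → B]
kB ⇒ kkS   [B → k S]
kkS ⇒ kkBBg   [S → B B g]
kkBBg ⇒ kkgBg   [B → g]
kkgBg ⇒ kkgkSg   [B → k S]
kkgkSg ⇒ kkgkBBgg   [S → B B g]
kkgkBBgg ⇒ kkgkgBgg   [B → g]
kkgkgBgg ⇒ kkgkgggg   [B → g]

S ⇒ B ⇒ kS ⇒ kB ⇒ kkS ⇒ kkBBg ⇒ kkgBg ⇒ kkgkSg ⇒ kkgkBBgg ⇒ kkgkgBgg ⇒ kkgkgggg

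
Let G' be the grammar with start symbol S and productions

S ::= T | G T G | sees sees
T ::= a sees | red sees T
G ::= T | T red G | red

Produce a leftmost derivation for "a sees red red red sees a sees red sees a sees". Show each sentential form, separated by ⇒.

S ⇒ G T G ⇒ T red G T G ⇒ a sees red G T G ⇒ a sees red red T G ⇒ a sees red red red sees T G ⇒ a sees red red red sees a sees G ⇒ a sees red red red sees a sees T ⇒ a sees red red red sees a sees red sees T ⇒ a sees red red red sees a sees red sees a sees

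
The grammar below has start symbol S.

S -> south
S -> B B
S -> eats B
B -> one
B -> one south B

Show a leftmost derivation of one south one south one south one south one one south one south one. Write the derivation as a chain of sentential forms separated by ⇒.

S ⇒ B B ⇒ one south B B ⇒ one south one south B B ⇒ one south one south one south B B ⇒ one south one south one south one south B B ⇒ one south one south one south one south one B ⇒ one south one south one south one south one one south B ⇒ one south one south one south one south one one south one south B ⇒ one south one south one south one south one one south one south one

S ⇒ B B   [S -> B B]
B B ⇒ one south B B   [B -> one south B]
one south B B ⇒ one south one south B B   [B -> one south B]
one south one south B B ⇒ one south one south one south B B   [B -> one south B]
one south one south one south B B ⇒ one south one south one south one south B B   [B -> one south B]
one south one south one south one south B B ⇒ one south one south one south one south one B   [B -> one]
one south one south one south one south one B ⇒ one south one south one south one south one one south B   [B -> one south B]
one south one south one south one south one one south B ⇒ one south one south one south one south one one south one south B   [B -> one south B]
one south one south one south one south one one south one south B ⇒ one south one south one south one south one one south one south one   [B -> one]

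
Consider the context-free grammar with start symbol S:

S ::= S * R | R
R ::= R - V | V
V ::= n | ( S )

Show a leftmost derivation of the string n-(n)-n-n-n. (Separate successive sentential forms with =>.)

S => R => R-V => R-V-V => R-V-V-V => R-V-V-V-V => V-V-V-V-V => n-V-V-V-V => n-(S)-V-V-V => n-(R)-V-V-V => n-(V)-V-V-V => n-(n)-V-V-V => n-(n)-n-V-V => n-(n)-n-n-V => n-(n)-n-n-n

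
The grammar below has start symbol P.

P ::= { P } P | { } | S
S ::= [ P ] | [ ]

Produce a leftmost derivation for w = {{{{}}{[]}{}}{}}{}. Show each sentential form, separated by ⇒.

P ⇒ {P}P   [P ::= { P } P]
{P}P ⇒ {{P}P}P   [P ::= { P } P]
{{P}P}P ⇒ {{{P}P}P}P   [P ::= { P } P]
{{{P}P}P}P ⇒ {{{{}}P}P}P   [P ::= { }]
{{{{}}P}P}P ⇒ {{{{}}{P}P}P}P   [P ::= { P } P]
{{{{}}{P}P}P}P ⇒ {{{{}}{S}P}P}P   [P ::= S]
{{{{}}{S}P}P}P ⇒ {{{{}}{[]}P}P}P   [S ::= [ ]]
{{{{}}{[]}P}P}P ⇒ {{{{}}{[]}{}}P}P   [P ::= { }]
{{{{}}{[]}{}}P}P ⇒ {{{{}}{[]}{}}{}}P   [P ::= { }]
{{{{}}{[]}{}}{}}P ⇒ {{{{}}{[]}{}}{}}{}   [P ::= { }]

P⇒{P}P⇒{{P}P}P⇒{{{P}P}P}P⇒{{{{}}P}P}P⇒{{{{}}{P}P}P}P⇒{{{{}}{S}P}P}P⇒{{{{}}{[]}P}P}P⇒{{{{}}{[]}{}}P}P⇒{{{{}}{[]}{}}{}}P⇒{{{{}}{[]}{}}{}}{}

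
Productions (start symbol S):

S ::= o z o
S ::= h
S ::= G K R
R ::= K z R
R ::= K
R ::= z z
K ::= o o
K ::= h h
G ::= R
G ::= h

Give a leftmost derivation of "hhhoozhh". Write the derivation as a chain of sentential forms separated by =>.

S=>GKR=>hKR=>hhhR=>hhhKzR=>hhhoozR=>hhhoozK=>hhhoozhh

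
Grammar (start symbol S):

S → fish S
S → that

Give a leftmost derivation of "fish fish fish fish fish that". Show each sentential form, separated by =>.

S => fish S   [S → fish S]
fish S => fish fish S   [S → fish S]
fish fish S => fish fish fish S   [S → fish S]
fish fish fish S => fish fish fish fish S   [S → fish S]
fish fish fish fish S => fish fish fish fish fish S   [S → fish S]
fish fish fish fish fish S => fish fish fish fish fish that   [S → that]

S => fish S => fish fish S => fish fish fish S => fish fish fish fish S => fish fish fish fish fish S => fish fish fish fish fish that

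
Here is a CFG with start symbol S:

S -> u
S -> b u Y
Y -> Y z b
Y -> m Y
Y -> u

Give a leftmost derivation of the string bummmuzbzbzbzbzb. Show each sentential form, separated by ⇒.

S ⇒ buY ⇒ buYzb ⇒ bumYzb ⇒ bumYzbzb ⇒ bumYzbzbzb ⇒ bummYzbzbzb ⇒ bummYzbzbzbzb ⇒ bummYzbzbzbzbzb ⇒ bummmYzbzbzbzbzb ⇒ bummmuzbzbzbzbzb

S ⇒ buY   [S -> b u Y]
buY ⇒ buYzb   [Y -> Y z b]
buYzb ⇒ bumYzb   [Y -> m Y]
bumYzb ⇒ bumYzbzb   [Y -> Y z b]
bumYzbzb ⇒ bumYzbzbzb   [Y -> Y z b]
bumYzbzbzb ⇒ bummYzbzbzb   [Y -> m Y]
bummYzbzbzb ⇒ bummYzbzbzbzb   [Y -> Y z b]
bummYzbzbzbzb ⇒ bummYzbzbzbzbzb   [Y -> Y z b]
bummYzbzbzbzbzb ⇒ bummmYzbzbzbzbzb   [Y -> m Y]
bummmYzbzbzbzbzb ⇒ bummmuzbzbzbzbzb   [Y -> u]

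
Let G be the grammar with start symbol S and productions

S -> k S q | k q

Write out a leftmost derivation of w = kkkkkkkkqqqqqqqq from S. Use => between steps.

S=>kSq=>kkSqq=>kkkSqqq=>kkkkSqqqq=>kkkkkSqqqqq=>kkkkkkSqqqqqq=>kkkkkkkSqqqqqqq=>kkkkkkkkqqqqqqqq

S => kSq   [S -> k S q]
kSq => kkSqq   [S -> k S q]
kkSqq => kkkSqqq   [S -> k S q]
kkkSqqq => kkkkSqqqq   [S -> k S q]
kkkkSqqqq => kkkkkSqqqqq   [S -> k S q]
kkkkkSqqqqq => kkkkkkSqqqqqq   [S -> k S q]
kkkkkkSqqqqqq => kkkkkkkSqqqqqqq   [S -> k S q]
kkkkkkkSqqqqqqq => kkkkkkkkqqqqqqqq   [S -> k q]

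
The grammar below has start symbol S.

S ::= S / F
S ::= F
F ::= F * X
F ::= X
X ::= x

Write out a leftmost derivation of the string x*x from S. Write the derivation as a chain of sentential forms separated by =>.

S => F => F*X => X*X => x*X => x*x

S => F   [S ::= F]
F => F*X   [F ::= F * X]
F*X => X*X   [F ::= X]
X*X => x*X   [X ::= x]
x*X => x*x   [X ::= x]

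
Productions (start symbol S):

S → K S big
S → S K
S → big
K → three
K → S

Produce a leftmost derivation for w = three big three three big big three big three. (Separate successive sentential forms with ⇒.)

S ⇒ S K ⇒ K S big K ⇒ three S big K ⇒ three S K big K ⇒ three K S big K big K ⇒ three S S big K big K ⇒ three S K S big K big K ⇒ three S K K S big K big K ⇒ three big K K S big K big K ⇒ three big three K S big K big K ⇒ three big three three S big K big K ⇒ three big three three big big K big K ⇒ three big three three big big three big K ⇒ three big three three big big three big three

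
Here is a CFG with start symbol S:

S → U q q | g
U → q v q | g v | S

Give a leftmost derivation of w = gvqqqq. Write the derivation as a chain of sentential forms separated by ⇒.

S ⇒ Uqq   [S → U q q]
Uqq ⇒ Sqq   [U → S]
Sqq ⇒ Uqqqq   [S → U q q]
Uqqqq ⇒ gvqqqq   [U → g v]

S ⇒ Uqq ⇒ Sqq ⇒ Uqqqq ⇒ gvqqqq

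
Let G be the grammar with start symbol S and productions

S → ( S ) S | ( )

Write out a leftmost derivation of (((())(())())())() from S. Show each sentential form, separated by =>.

S => (S)S   [S → ( S ) S]
(S)S => ((S)S)S   [S → ( S ) S]
((S)S)S => (((S)S)S)S   [S → ( S ) S]
(((S)S)S)S => (((())S)S)S   [S → ( )]
(((())S)S)S => (((())(S)S)S)S   [S → ( S ) S]
(((())(S)S)S)S => (((())(())S)S)S   [S → ( )]
(((())(())S)S)S => (((())(())())S)S   [S → ( )]
(((())(())())S)S => (((())(())())())S   [S → ( )]
(((())(())())())S => (((())(())())())()   [S → ( )]

S=>(S)S=>((S)S)S=>(((S)S)S)S=>(((())S)S)S=>(((())(S)S)S)S=>(((())(())S)S)S=>(((())(())())S)S=>(((())(())())())S=>(((())(())())())()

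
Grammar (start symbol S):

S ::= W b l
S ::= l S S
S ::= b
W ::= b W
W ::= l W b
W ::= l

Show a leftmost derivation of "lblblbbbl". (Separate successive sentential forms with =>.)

S => Wbl   [S ::= W b l]
Wbl => lWbbl   [W ::= l W b]
lWbbl => lbWbbl   [W ::= b W]
lbWbbl => lblWbbbl   [W ::= l W b]
lblWbbbl => lblbWbbbl   [W ::= b W]
lblbWbbbl => lblblbbbl   [W ::= l]

S=>Wbl=>lWbbl=>lbWbbl=>lblWbbbl=>lblbWbbbl=>lblblbbbl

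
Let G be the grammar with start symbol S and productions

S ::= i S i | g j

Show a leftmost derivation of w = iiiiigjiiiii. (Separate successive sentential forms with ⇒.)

S⇒iSi⇒iiSii⇒iiiSiii⇒iiiiSiiii⇒iiiiiSiiiii⇒iiiiigjiiiii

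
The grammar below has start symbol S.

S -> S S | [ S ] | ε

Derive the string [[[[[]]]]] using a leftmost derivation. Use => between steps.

S => [S]   [S -> [ S ]]
[S] => [SS]   [S -> S S]
[SS] => [SSS]   [S -> S S]
[SSS] => [[S]SS]   [S -> [ S ]]
[[S]SS] => [[[S]]SS]   [S -> [ S ]]
[[[S]]SS] => [[[SS]]SS]   [S -> S S]
[[[SS]]SS] => [[[SSS]]SS]   [S -> S S]
[[[SSS]]SS] => [[[[S]SS]]SS]   [S -> [ S ]]
[[[[S]SS]]SS] => [[[[[S]]SS]]SS]   [S -> [ S ]]
[[[[[S]]SS]]SS] => [[[[[]]SS]]SS]   [S -> ε]
[[[[[]]SS]]SS] => [[[[[]]S]]SS]   [S -> ε]
[[[[[]]S]]SS] => [[[[[]]]]SS]   [S -> ε]
[[[[[]]]]SS] => [[[[[]]]]S]   [S -> ε]
[[[[[]]]]S] => [[[[[]]]]]   [S -> ε]

S => [S] => [SS] => [SSS] => [[S]SS] => [[[S]]SS] => [[[SS]]SS] => [[[SSS]]SS] => [[[[S]SS]]SS] => [[[[[S]]SS]]SS] => [[[[[]]SS]]SS] => [[[[[]]S]]SS] => [[[[[]]]]SS] => [[[[[]]]]S] => [[[[[]]]]]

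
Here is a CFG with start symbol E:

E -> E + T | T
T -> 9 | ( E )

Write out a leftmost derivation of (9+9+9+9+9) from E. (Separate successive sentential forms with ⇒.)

E ⇒ T   [E -> T]
T ⇒ (E)   [T -> ( E )]
(E) ⇒ (E+T)   [E -> E + T]
(E+T) ⇒ (E+T+T)   [E -> E + T]
(E+T+T) ⇒ (E+T+T+T)   [E -> E + T]
(E+T+T+T) ⇒ (E+T+T+T+T)   [E -> E + T]
(E+T+T+T+T) ⇒ (T+T+T+T+T)   [E -> T]
(T+T+T+T+T) ⇒ (9+T+T+T+T)   [T -> 9]
(9+T+T+T+T) ⇒ (9+9+T+T+T)   [T -> 9]
(9+9+T+T+T) ⇒ (9+9+9+T+T)   [T -> 9]
(9+9+9+T+T) ⇒ (9+9+9+9+T)   [T -> 9]
(9+9+9+9+T) ⇒ (9+9+9+9+9)   [T -> 9]

E⇒T⇒(E)⇒(E+T)⇒(E+T+T)⇒(E+T+T+T)⇒(E+T+T+T+T)⇒(T+T+T+T+T)⇒(9+T+T+T+T)⇒(9+9+T+T+T)⇒(9+9+9+T+T)⇒(9+9+9+9+T)⇒(9+9+9+9+9)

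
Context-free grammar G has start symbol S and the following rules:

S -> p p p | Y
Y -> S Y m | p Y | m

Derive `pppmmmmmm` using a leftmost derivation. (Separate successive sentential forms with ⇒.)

S⇒Y⇒SYm⇒YYm⇒SYmYm⇒YYmYm⇒SYmYmYm⇒pppYmYmYm⇒pppmmYmYm⇒pppmmmmYm⇒pppmmmmmm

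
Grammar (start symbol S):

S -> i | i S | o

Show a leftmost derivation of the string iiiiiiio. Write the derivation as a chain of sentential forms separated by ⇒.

S ⇒ iS ⇒ iiS ⇒ iiiS ⇒ iiiiS ⇒ iiiiiS ⇒ iiiiiiS ⇒ iiiiiiiS ⇒ iiiiiiio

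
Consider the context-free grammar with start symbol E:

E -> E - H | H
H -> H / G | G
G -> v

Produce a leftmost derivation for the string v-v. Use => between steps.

E => E-H => H-H => G-H => v-H => v-G => v-v

E => E-H   [E -> E - H]
E-H => H-H   [E -> H]
H-H => G-H   [H -> G]
G-H => v-H   [G -> v]
v-H => v-G   [H -> G]
v-G => v-v   [G -> v]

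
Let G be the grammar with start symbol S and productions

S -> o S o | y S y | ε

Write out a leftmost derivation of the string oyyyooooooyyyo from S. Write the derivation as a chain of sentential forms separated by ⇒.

S ⇒ oSo ⇒ oySyo ⇒ oyySyyo ⇒ oyyySyyyo ⇒ oyyyoSoyyyo ⇒ oyyyooSooyyyo ⇒ oyyyoooSoooyyyo ⇒ oyyyooooooyyyo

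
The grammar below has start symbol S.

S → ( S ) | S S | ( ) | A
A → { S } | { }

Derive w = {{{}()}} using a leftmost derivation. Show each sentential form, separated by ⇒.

S ⇒ A ⇒ {S} ⇒ {A} ⇒ {{S}} ⇒ {{SS}} ⇒ {{AS}} ⇒ {{{}S}} ⇒ {{{}()}}

S ⇒ A   [S → A]
A ⇒ {S}   [A → { S }]
{S} ⇒ {A}   [S → A]
{A} ⇒ {{S}}   [A → { S }]
{{S}} ⇒ {{SS}}   [S → S S]
{{SS}} ⇒ {{AS}}   [S → A]
{{AS}} ⇒ {{{}S}}   [A → { }]
{{{}S}} ⇒ {{{}()}}   [S → ( )]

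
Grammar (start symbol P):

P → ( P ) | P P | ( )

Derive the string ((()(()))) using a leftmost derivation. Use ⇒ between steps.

P ⇒ (P) ⇒ ((P)) ⇒ ((PP)) ⇒ ((()P)) ⇒ ((()(P))) ⇒ ((()(())))

P ⇒ (P)   [P → ( P )]
(P) ⇒ ((P))   [P → ( P )]
((P)) ⇒ ((PP))   [P → P P]
((PP)) ⇒ ((()P))   [P → ( )]
((()P)) ⇒ ((()(P)))   [P → ( P )]
((()(P))) ⇒ ((()(())))   [P → ( )]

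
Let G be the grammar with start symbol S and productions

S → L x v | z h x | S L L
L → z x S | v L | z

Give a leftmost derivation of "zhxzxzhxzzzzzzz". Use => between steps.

S => SLL   [S → S L L]
SLL => SLLLL   [S → S L L]
SLLLL => SLLLLLL   [S → S L L]
SLLLLLL => SLLLLLLLL   [S → S L L]
SLLLLLLLL => zhxLLLLLLLL   [S → z h x]
zhxLLLLLLLL => zhxzxSLLLLLLL   [L → z x S]
zhxzxSLLLLLLL => zhxzxzhxLLLLLLL   [S → z h x]
zhxzxzhxLLLLLLL => zhxzxzhxzLLLLLL   [L → z]
zhxzxzhxzLLLLLL => zhxzxzhxzzLLLLL   [L → z]
zhxzxzhxzzLLLLL => zhxzxzhxzzzLLLL   [L → z]
zhxzxzhxzzzLLLL => zhxzxzhxzzzzLLL   [L → z]
zhxzxzhxzzzzLLL => zhxzxzhxzzzzzLL   [L → z]
zhxzxzhxzzzzzLL => zhxzxzhxzzzzzzL   [L → z]
zhxzxzhxzzzzzzL => zhxzxzhxzzzzzzz   [L → z]

S => SLL => SLLLL => SLLLLLL => SLLLLLLLL => zhxLLLLLLLL => zhxzxSLLLLLLL => zhxzxzhxLLLLLLL => zhxzxzhxzLLLLLL => zhxzxzhxzzLLLLL => zhxzxzhxzzzLLLL => zhxzxzhxzzzzLLL => zhxzxzhxzzzzzLL => zhxzxzhxzzzzzzL => zhxzxzhxzzzzzzz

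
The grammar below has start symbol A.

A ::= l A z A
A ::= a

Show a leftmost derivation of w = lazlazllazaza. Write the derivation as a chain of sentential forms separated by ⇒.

A ⇒ lAzA ⇒ lazA ⇒ lazlAzA ⇒ lazlazA ⇒ lazlazlAzA ⇒ lazlazllAzAzA ⇒ lazlazllazAzA ⇒ lazlazllazazA ⇒ lazlazllazaza

A ⇒ lAzA   [A ::= l A z A]
lAzA ⇒ lazA   [A ::= a]
lazA ⇒ lazlAzA   [A ::= l A z A]
lazlAzA ⇒ lazlazA   [A ::= a]
lazlazA ⇒ lazlazlAzA   [A ::= l A z A]
lazlazlAzA ⇒ lazlazllAzAzA   [A ::= l A z A]
lazlazllAzAzA ⇒ lazlazllazAzA   [A ::= a]
lazlazllazAzA ⇒ lazlazllazazA   [A ::= a]
lazlazllazazA ⇒ lazlazllazaza   [A ::= a]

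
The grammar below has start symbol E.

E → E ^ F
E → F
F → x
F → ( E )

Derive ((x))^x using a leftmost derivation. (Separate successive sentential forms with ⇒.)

E ⇒ E^F ⇒ F^F ⇒ (E)^F ⇒ (F)^F ⇒ ((E))^F ⇒ ((F))^F ⇒ ((x))^F ⇒ ((x))^x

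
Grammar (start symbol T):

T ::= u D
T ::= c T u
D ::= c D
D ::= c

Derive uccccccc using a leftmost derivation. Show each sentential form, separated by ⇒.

T⇒uD⇒ucD⇒uccD⇒ucccD⇒uccccD⇒ucccccD⇒uccccccD⇒uccccccc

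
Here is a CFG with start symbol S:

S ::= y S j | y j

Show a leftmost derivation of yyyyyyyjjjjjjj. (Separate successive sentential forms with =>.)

S => ySj   [S ::= y S j]
ySj => yySjj   [S ::= y S j]
yySjj => yyySjjj   [S ::= y S j]
yyySjjj => yyyySjjjj   [S ::= y S j]
yyyySjjjj => yyyyySjjjjj   [S ::= y S j]
yyyyySjjjjj => yyyyyySjjjjjj   [S ::= y S j]
yyyyyySjjjjjj => yyyyyyyjjjjjjj   [S ::= y j]

S=>ySj=>yySjj=>yyySjjj=>yyyySjjjj=>yyyyySjjjjj=>yyyyyySjjjjjj=>yyyyyyyjjjjjjj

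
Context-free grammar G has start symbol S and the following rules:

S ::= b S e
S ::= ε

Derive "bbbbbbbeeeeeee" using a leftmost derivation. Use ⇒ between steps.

S⇒bSe⇒bbSee⇒bbbSeee⇒bbbbSeeee⇒bbbbbSeeeee⇒bbbbbbSeeeeee⇒bbbbbbbSeeeeeee⇒bbbbbbbeeeeeee

S ⇒ bSe   [S ::= b S e]
bSe ⇒ bbSee   [S ::= b S e]
bbSee ⇒ bbbSeee   [S ::= b S e]
bbbSeee ⇒ bbbbSeeee   [S ::= b S e]
bbbbSeeee ⇒ bbbbbSeeeee   [S ::= b S e]
bbbbbSeeeee ⇒ bbbbbbSeeeeee   [S ::= b S e]
bbbbbbSeeeeee ⇒ bbbbbbbSeeeeeee   [S ::= b S e]
bbbbbbbSeeeeeee ⇒ bbbbbbbeeeeeee   [S ::= ε]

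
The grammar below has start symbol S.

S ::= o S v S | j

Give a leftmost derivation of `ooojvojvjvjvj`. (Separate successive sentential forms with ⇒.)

S⇒oSvS⇒ooSvSvS⇒oooSvSvSvS⇒ooojvSvSvS⇒ooojvoSvSvSvS⇒ooojvojvSvSvS⇒ooojvojvjvSvS⇒ooojvojvjvjvS⇒ooojvojvjvjvj

S ⇒ oSvS   [S ::= o S v S]
oSvS ⇒ ooSvSvS   [S ::= o S v S]
ooSvSvS ⇒ oooSvSvSvS   [S ::= o S v S]
oooSvSvSvS ⇒ ooojvSvSvS   [S ::= j]
ooojvSvSvS ⇒ ooojvoSvSvSvS   [S ::= o S v S]
ooojvoSvSvSvS ⇒ ooojvojvSvSvS   [S ::= j]
ooojvojvSvSvS ⇒ ooojvojvjvSvS   [S ::= j]
ooojvojvjvSvS ⇒ ooojvojvjvjvS   [S ::= j]
ooojvojvjvjvS ⇒ ooojvojvjvjvj   [S ::= j]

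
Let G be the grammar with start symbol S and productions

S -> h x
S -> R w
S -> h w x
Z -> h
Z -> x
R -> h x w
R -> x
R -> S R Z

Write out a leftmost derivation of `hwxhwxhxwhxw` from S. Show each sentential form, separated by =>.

S => Rw   [S -> R w]
Rw => SRZw   [R -> S R Z]
SRZw => hwxRZw   [S -> h w x]
hwxRZw => hwxSRZZw   [R -> S R Z]
hwxSRZZw => hwxhwxRZZw   [S -> h w x]
hwxhwxRZZw => hwxhwxhxwZZw   [R -> h x w]
hwxhwxhxwZZw => hwxhwxhxwhZw   [Z -> h]
hwxhwxhxwhZw => hwxhwxhxwhxw   [Z -> x]

S=>Rw=>SRZw=>hwxRZw=>hwxSRZZw=>hwxhwxRZZw=>hwxhwxhxwZZw=>hwxhwxhxwhZw=>hwxhwxhxwhxw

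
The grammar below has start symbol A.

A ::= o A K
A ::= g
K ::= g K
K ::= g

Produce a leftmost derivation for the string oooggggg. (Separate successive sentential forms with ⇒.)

A ⇒ oAK   [A ::= o A K]
oAK ⇒ ooAKK   [A ::= o A K]
ooAKK ⇒ oooAKKK   [A ::= o A K]
oooAKKK ⇒ ooogKKK   [A ::= g]
ooogKKK ⇒ oooggKK   [K ::= g]
oooggKK ⇒ ooogggK   [K ::= g]
ooogggK ⇒ oooggggK   [K ::= g K]
oooggggK ⇒ oooggggg   [K ::= g]

A⇒oAK⇒ooAKK⇒oooAKKK⇒ooogKKK⇒oooggKK⇒ooogggK⇒oooggggK⇒oooggggg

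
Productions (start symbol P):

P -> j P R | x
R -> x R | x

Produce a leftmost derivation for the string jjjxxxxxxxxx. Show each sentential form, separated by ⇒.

P ⇒ jPR   [P -> j P R]
jPR ⇒ jjPRR   [P -> j P R]
jjPRR ⇒ jjjPRRR   [P -> j P R]
jjjPRRR ⇒ jjjxRRR   [P -> x]
jjjxRRR ⇒ jjjxxRR   [R -> x]
jjjxxRR ⇒ jjjxxxRR   [R -> x R]
jjjxxxRR ⇒ jjjxxxxRR   [R -> x R]
jjjxxxxRR ⇒ jjjxxxxxRR   [R -> x R]
jjjxxxxxRR ⇒ jjjxxxxxxRR   [R -> x R]
jjjxxxxxxRR ⇒ jjjxxxxxxxR   [R -> x]
jjjxxxxxxxR ⇒ jjjxxxxxxxxR   [R -> x R]
jjjxxxxxxxxR ⇒ jjjxxxxxxxxx   [R -> x]

P ⇒ jPR ⇒ jjPRR ⇒ jjjPRRR ⇒ jjjxRRR ⇒ jjjxxRR ⇒ jjjxxxRR ⇒ jjjxxxxRR ⇒ jjjxxxxxRR ⇒ jjjxxxxxxRR ⇒ jjjxxxxxxxR ⇒ jjjxxxxxxxxR ⇒ jjjxxxxxxxxx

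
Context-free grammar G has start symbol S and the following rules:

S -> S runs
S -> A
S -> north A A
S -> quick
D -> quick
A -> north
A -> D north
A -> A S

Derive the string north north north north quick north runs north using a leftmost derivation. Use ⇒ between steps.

S ⇒ north A A ⇒ north A S A ⇒ north north S A ⇒ north north S runs A ⇒ north north north A A runs A ⇒ north north north A S A runs A ⇒ north north north north S A runs A ⇒ north north north north quick A runs A ⇒ north north north north quick north runs A ⇒ north north north north quick north runs north

S ⇒ north A A   [S -> north A A]
north A A ⇒ north A S A   [A -> A S]
north A S A ⇒ north north S A   [A -> north]
north north S A ⇒ north north S runs A   [S -> S runs]
north north S runs A ⇒ north north north A A runs A   [S -> north A A]
north north north A A runs A ⇒ north north north A S A runs A   [A -> A S]
north north north A S A runs A ⇒ north north north north S A runs A   [A -> north]
north north north north S A runs A ⇒ north north north north quick A runs A   [S -> quick]
north north north north quick A runs A ⇒ north north north north quick north runs A   [A -> north]
north north north north quick north runs A ⇒ north north north north quick north runs north   [A -> north]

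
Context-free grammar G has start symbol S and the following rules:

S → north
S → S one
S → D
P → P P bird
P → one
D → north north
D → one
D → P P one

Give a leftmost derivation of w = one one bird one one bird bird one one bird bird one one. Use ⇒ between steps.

S ⇒ D   [S → D]
D ⇒ P P one   [D → P P one]
P P one ⇒ P P bird P one   [P → P P bird]
P P bird P one ⇒ P P bird P bird P one   [P → P P bird]
P P bird P bird P one ⇒ P P bird P bird P bird P one   [P → P P bird]
P P bird P bird P bird P one ⇒ one P bird P bird P bird P one   [P → one]
one P bird P bird P bird P one ⇒ one one bird P bird P bird P one   [P → one]
one one bird P bird P bird P one ⇒ one one bird P P bird bird P bird P one   [P → P P bird]
one one bird P P bird bird P bird P one ⇒ one one bird one P bird bird P bird P one   [P → one]
one one bird one P bird bird P bird P one ⇒ one one bird one one bird bird P bird P one   [P → one]
one one bird one one bird bird P bird P one ⇒ one one bird one one bird bird P P bird bird P one   [P → P P bird]
one one bird one one bird bird P P bird bird P one ⇒ one one bird one one bird bird one P bird bird P one   [P → one]
one one bird one one bird bird one P bird bird P one ⇒ one one bird one one bird bird one one bird bird P one   [P → one]
one one bird one one bird bird one one bird bird P one ⇒ one one bird one one bird bird one one bird bird one one   [P → one]

S ⇒ D ⇒ P P one ⇒ P P bird P one ⇒ P P bird P bird P one ⇒ P P bird P bird P bird P one ⇒ one P bird P bird P bird P one ⇒ one one bird P bird P bird P one ⇒ one one bird P P bird bird P bird P one ⇒ one one bird one P bird bird P bird P one ⇒ one one bird one one bird bird P bird P one ⇒ one one bird one one bird bird P P bird bird P one ⇒ one one bird one one bird bird one P bird bird P one ⇒ one one bird one one bird bird one one bird bird P one ⇒ one one bird one one bird bird one one bird bird one one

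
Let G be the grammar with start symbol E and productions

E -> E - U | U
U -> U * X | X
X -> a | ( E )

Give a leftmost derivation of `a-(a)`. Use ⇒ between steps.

E⇒E-U⇒U-U⇒X-U⇒a-U⇒a-X⇒a-(E)⇒a-(U)⇒a-(X)⇒a-(a)

E ⇒ E-U   [E -> E - U]
E-U ⇒ U-U   [E -> U]
U-U ⇒ X-U   [U -> X]
X-U ⇒ a-U   [X -> a]
a-U ⇒ a-X   [U -> X]
a-X ⇒ a-(E)   [X -> ( E )]
a-(E) ⇒ a-(U)   [E -> U]
a-(U) ⇒ a-(X)   [U -> X]
a-(X) ⇒ a-(a)   [X -> a]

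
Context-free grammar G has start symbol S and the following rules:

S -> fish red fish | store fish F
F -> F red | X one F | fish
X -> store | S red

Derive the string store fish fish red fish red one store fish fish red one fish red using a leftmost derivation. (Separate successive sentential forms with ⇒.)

S ⇒ store fish F ⇒ store fish X one F ⇒ store fish S red one F ⇒ store fish fish red fish red one F ⇒ store fish fish red fish red one X one F ⇒ store fish fish red fish red one S red one F ⇒ store fish fish red fish red one store fish F red one F ⇒ store fish fish red fish red one store fish fish red one F ⇒ store fish fish red fish red one store fish fish red one F red ⇒ store fish fish red fish red one store fish fish red one fish red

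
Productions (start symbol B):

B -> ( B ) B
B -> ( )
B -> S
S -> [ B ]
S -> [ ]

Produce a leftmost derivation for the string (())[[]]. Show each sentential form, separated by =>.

B => (B)B => (())B => (())S => (())[B] => (())[S] => (())[[]]

B => (B)B   [B -> ( B ) B]
(B)B => (())B   [B -> ( )]
(())B => (())S   [B -> S]
(())S => (())[B]   [S -> [ B ]]
(())[B] => (())[S]   [B -> S]
(())[S] => (())[[]]   [S -> [ ]]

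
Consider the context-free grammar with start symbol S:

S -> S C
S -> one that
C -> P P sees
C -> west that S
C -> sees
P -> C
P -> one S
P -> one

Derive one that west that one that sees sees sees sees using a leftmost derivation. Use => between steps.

S => S C   [S -> S C]
S C => one that C   [S -> one that]
one that C => one that west that S   [C -> west that S]
one that west that S => one that west that S C   [S -> S C]
one that west that S C => one that west that S C C   [S -> S C]
one that west that S C C => one that west that S C C C   [S -> S C]
one that west that S C C C => one that west that S C C C C   [S -> S C]
one that west that S C C C C => one that west that one that C C C C   [S -> one that]
one that west that one that C C C C => one that west that one that sees C C C   [C -> sees]
one that west that one that sees C C C => one that west that one that sees sees C C   [C -> sees]
one that west that one that sees sees C C => one that west that one that sees sees sees C   [C -> sees]
one that west that one that sees sees sees C => one that west that one that sees sees sees sees   [C -> sees]

S => S C => one that C => one that west that S => one that west that S C => one that west that S C C => one that west that S C C C => one that west that S C C C C => one that west that one that C C C C => one that west that one that sees C C C => one that west that one that sees sees C C => one that west that one that sees sees sees C => one that west that one that sees sees sees sees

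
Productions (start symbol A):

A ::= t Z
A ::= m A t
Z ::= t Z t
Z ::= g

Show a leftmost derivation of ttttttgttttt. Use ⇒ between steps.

A ⇒ tZ   [A ::= t Z]
tZ ⇒ ttZt   [Z ::= t Z t]
ttZt ⇒ tttZtt   [Z ::= t Z t]
tttZtt ⇒ ttttZttt   [Z ::= t Z t]
ttttZttt ⇒ tttttZtttt   [Z ::= t Z t]
tttttZtttt ⇒ ttttttZttttt   [Z ::= t Z t]
ttttttZttttt ⇒ ttttttgttttt   [Z ::= g]

A ⇒ tZ ⇒ ttZt ⇒ tttZtt ⇒ ttttZttt ⇒ tttttZtttt ⇒ ttttttZttttt ⇒ ttttttgttttt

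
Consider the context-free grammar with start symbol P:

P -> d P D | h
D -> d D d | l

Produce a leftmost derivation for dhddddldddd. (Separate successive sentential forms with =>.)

P => dPD => dhD => dhdDd => dhddDdd => dhdddDddd => dhddddDdddd => dhddddldddd

P => dPD   [P -> d P D]
dPD => dhD   [P -> h]
dhD => dhdDd   [D -> d D d]
dhdDd => dhddDdd   [D -> d D d]
dhddDdd => dhdddDddd   [D -> d D d]
dhdddDddd => dhddddDdddd   [D -> d D d]
dhddddDdddd => dhddddldddd   [D -> l]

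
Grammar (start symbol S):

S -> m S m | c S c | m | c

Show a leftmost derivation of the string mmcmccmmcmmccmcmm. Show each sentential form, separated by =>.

S => mSm   [S -> m S m]
mSm => mmSmm   [S -> m S m]
mmSmm => mmcScmm   [S -> c S c]
mmcScmm => mmcmSmcmm   [S -> m S m]
mmcmSmcmm => mmcmcScmcmm   [S -> c S c]
mmcmcScmcmm => mmcmccSccmcmm   [S -> c S c]
mmcmccSccmcmm => mmcmccmSmccmcmm   [S -> m S m]
mmcmccmSmccmcmm => mmcmccmmSmmccmcmm   [S -> m S m]
mmcmccmmSmmccmcmm => mmcmccmmcmmccmcmm   [S -> c]

S => mSm => mmSmm => mmcScmm => mmcmSmcmm => mmcmcScmcmm => mmcmccSccmcmm => mmcmccmSmccmcmm => mmcmccmmSmmccmcmm => mmcmccmmcmmccmcmm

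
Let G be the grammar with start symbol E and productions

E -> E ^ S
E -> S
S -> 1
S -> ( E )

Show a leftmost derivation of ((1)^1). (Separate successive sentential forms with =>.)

E => S   [E -> S]
S => (E)   [S -> ( E )]
(E) => (E^S)   [E -> E ^ S]
(E^S) => (S^S)   [E -> S]
(S^S) => ((E)^S)   [S -> ( E )]
((E)^S) => ((S)^S)   [E -> S]
((S)^S) => ((1)^S)   [S -> 1]
((1)^S) => ((1)^1)   [S -> 1]

E => S => (E) => (E^S) => (S^S) => ((E)^S) => ((S)^S) => ((1)^S) => ((1)^1)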